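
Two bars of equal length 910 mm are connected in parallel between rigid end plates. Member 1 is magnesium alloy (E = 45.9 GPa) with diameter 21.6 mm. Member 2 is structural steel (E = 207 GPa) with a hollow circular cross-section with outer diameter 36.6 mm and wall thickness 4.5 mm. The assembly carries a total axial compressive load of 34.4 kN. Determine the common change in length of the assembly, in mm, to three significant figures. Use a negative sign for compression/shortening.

-0.283 mm

A_1 = 366.4 mm².
A_2 = 453.8 mm².
Equal strain + equilibrium ⇒ each member carries load in proportion to AE: A₁E₁ = 16820000 N, A₂E₂ = 93940000 N, ΣAE = 110800000 N.
δ = PL/ΣAE = -34400·910/110800000 = -0.2826 mm.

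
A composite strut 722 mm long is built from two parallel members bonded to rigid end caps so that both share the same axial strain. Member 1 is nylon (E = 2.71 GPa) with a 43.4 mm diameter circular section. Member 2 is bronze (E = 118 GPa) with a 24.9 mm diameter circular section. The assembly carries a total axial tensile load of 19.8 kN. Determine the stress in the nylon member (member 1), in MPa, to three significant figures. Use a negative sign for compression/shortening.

0.873 MPa

A_1 = 1479 mm².
A_2 = 487 mm².
Equal strain + equilibrium ⇒ each member carries load in proportion to AE: A₁E₁ = 4009000 N, A₂E₂ = 57460000 N, ΣAE = 61470000 N.
σ₁ = P·E₁/ΣAE = 19800·2710/61470000 = 0.8729 MPa.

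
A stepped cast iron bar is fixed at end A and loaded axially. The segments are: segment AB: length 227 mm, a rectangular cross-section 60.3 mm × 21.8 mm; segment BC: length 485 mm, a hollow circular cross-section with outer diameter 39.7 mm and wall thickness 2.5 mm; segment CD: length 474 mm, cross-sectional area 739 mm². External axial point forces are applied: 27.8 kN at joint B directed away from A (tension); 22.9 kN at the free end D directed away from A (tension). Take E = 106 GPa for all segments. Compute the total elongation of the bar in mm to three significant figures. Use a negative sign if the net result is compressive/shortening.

Internal axial forces (sectioning from the free end, tension +): N_CD = 22.9 kN, N_BC = 22.9 kN, N_AB = 50.7 kN.
A_AB = 1315 mm².
A_BC = 292.2 mm².
δ_AB = 50700·227/(1315·106000) = 0.0826 mm
δ_BC = 22900·485/(292.2·106000) = 0.3586 mm
δ_CD = 22900·474/(739·106000) = 0.1386 mm
δ = Σδ_i = 0.5798 mm.

0.580 mm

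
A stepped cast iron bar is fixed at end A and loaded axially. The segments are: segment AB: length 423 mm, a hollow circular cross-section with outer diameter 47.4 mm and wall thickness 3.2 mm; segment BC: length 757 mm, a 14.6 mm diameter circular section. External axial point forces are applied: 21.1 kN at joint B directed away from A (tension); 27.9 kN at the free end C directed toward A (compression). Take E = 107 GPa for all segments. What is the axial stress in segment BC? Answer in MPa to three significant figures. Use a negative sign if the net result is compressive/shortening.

-167 MPa

Internal axial forces (sectioning from the free end, tension +): N_BC = -27.9 kN, N_AB = -6.8 kN.
A_BC = 167.4 mm².
σ_BC = N_BC/A_BC = -27900/167.4 = -166.7 MPa.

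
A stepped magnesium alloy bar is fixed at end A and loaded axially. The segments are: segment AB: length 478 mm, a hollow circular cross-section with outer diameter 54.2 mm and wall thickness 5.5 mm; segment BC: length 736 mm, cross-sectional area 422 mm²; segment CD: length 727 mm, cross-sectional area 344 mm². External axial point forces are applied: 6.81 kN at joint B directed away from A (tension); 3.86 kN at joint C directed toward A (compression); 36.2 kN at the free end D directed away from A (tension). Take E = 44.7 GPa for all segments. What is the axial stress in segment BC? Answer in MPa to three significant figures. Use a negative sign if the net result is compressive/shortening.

Internal axial forces (sectioning from the free end, tension +): N_CD = 36.2 kN, N_BC = 32.34 kN, N_AB = 39.15 kN.
σ_BC = N_BC/A_BC = 32340/422 = 76.64 MPa.

76.6 MPa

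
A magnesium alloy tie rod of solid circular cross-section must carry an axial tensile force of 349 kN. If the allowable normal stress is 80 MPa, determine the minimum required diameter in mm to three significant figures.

74.5 mm

Required area A ≥ P/σ_allow = 349000/80 = 4362 mm².
For a solid circular section, d ≥ √(4A/π) = 74.53 mm.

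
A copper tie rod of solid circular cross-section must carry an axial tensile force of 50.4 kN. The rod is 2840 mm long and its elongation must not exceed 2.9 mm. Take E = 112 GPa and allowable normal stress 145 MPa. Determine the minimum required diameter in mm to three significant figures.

Required area A ≥ P/σ_allow = 50400/145 = 347.6 mm².
For a solid circular section, d ≥ √(4A/π) = 21.04 mm.
Elongation limit: A ≥ PL/(Eδ_allow) = 50400·2840/(112000·2.9) = 440.7 mm² ⇒ d ≥ 23.69 mm.
The elongation limit governs.

23.7 mm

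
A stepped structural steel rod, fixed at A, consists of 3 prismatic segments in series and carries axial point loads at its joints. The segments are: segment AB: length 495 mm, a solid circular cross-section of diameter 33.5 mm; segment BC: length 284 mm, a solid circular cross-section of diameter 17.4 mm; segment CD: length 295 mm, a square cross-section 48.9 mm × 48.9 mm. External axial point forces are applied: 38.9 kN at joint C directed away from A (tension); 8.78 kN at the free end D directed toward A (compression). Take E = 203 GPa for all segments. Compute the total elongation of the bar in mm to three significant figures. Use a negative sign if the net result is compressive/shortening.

0.255 mm

Internal axial forces (sectioning from the free end, tension +): N_CD = -8.78 kN, N_BC = 30.12 kN, N_AB = 30.12 kN.
A_AB = 881.4 mm².
A_BC = 237.8 mm².
A_CD = 2391 mm².
δ_AB = 30120·495/(881.4·203000) = 0.08333 mm
δ_BC = 30120·284/(237.8·203000) = 0.1772 mm
δ_CD = -8780·295/(2391·203000) = -0.005336 mm
δ = Σδ_i = 0.2552 mm.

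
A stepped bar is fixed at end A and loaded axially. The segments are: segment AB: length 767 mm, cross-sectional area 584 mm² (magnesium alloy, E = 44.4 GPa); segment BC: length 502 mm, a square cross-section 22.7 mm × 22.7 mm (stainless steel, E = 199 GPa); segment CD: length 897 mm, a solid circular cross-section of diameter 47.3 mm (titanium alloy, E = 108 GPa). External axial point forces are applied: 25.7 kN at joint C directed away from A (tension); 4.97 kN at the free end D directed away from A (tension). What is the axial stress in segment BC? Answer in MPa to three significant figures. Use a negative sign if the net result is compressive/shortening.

Internal axial forces (sectioning from the free end, tension +): N_CD = 4.97 kN, N_BC = 30.67 kN, N_AB = 30.67 kN.
A_BC = 515.3 mm².
σ_BC = N_BC/A_BC = 30670/515.3 = 59.52 MPa.

59.5 MPa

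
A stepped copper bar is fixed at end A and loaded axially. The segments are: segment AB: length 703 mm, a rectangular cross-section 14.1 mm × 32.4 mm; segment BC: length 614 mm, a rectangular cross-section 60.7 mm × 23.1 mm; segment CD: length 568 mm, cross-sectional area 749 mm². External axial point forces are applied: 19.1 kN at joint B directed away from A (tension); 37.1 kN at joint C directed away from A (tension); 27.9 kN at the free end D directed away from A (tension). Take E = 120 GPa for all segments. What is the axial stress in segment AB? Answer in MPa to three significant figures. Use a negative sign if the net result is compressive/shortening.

Internal axial forces (sectioning from the free end, tension +): N_CD = 27.9 kN, N_BC = 65 kN, N_AB = 84.1 kN.
A_AB = 456.8 mm².
σ_AB = N_AB/A_AB = 84100/456.8 = 184.1 MPa.

184 MPa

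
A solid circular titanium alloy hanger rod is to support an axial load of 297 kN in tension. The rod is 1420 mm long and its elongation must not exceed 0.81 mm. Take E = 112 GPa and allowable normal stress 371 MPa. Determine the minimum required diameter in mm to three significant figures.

Required area A ≥ P/σ_allow = 297000/371 = 800.5 mm².
For a solid circular section, d ≥ √(4A/π) = 31.93 mm.
Elongation limit: A ≥ PL/(Eδ_allow) = 297000·1420/(112000·0.81) = 4649 mm² ⇒ d ≥ 76.94 mm.
The elongation limit governs.

76.9 mm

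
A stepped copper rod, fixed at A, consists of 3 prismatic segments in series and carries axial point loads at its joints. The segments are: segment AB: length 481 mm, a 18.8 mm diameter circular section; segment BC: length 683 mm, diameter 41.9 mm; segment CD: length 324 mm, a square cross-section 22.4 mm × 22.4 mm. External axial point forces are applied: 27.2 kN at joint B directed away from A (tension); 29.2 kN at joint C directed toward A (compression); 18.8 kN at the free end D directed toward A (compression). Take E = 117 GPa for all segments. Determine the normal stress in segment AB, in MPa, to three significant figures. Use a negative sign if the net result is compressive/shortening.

Internal axial forces (sectioning from the free end, tension +): N_CD = -18.8 kN, N_BC = -48 kN, N_AB = -20.8 kN.
A_AB = 277.6 mm².
σ_AB = N_AB/A_AB = -20800/277.6 = -74.93 MPa.

-74.9 MPa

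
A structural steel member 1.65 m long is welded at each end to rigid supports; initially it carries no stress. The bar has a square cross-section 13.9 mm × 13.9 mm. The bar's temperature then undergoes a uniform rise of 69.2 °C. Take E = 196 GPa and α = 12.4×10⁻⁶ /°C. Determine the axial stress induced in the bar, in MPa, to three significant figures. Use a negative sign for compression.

-168 MPa

Free thermal expansion αLΔT = 12.4e-6 · 1650 · 69.2 = 1.416 mm.
The walls impose strain ε = −(1.416)/1650 = -8.5808e-04; σ = Eε = 196000 · -8.5808e-04 = -168.2 MPa.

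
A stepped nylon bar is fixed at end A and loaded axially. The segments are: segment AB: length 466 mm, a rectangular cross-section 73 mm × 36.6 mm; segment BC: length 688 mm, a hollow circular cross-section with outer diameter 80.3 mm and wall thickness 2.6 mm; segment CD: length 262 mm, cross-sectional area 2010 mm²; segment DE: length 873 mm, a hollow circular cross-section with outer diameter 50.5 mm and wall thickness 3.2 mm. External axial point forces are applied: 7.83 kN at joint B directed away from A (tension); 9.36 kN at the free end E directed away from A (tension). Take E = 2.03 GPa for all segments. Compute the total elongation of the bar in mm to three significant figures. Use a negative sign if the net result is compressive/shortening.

15.5 mm

Internal axial forces (sectioning from the free end, tension +): N_DE = 9.36 kN, N_CD = 9.36 kN, N_BC = 9.36 kN, N_AB = 17.19 kN.
A_AB = 2672 mm².
A_BC = 634.7 mm².
A_DE = 475.5 mm².
δ_AB = 17190·466/(2672·2030) = 1.477 mm
δ_BC = 9360·688/(634.7·2030) = 4.998 mm
δ_CD = 9360·262/(2010·2030) = 0.601 mm
δ_DE = 9360·873/(475.5·2030) = 8.465 mm
δ = Σδ_i = 15.54 mm.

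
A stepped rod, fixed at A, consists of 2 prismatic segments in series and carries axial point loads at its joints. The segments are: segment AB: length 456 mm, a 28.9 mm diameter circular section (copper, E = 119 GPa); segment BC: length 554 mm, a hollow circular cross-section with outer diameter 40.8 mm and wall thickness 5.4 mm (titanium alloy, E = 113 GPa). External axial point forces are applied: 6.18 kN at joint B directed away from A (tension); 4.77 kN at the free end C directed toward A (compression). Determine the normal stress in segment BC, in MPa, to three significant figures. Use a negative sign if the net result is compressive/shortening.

-7.94 MPa

Internal axial forces (sectioning from the free end, tension +): N_BC = -4.77 kN, N_AB = 1.41 kN.
A_BC = 600.5 mm².
σ_BC = N_BC/A_BC = -4770/600.5 = -7.943 MPa.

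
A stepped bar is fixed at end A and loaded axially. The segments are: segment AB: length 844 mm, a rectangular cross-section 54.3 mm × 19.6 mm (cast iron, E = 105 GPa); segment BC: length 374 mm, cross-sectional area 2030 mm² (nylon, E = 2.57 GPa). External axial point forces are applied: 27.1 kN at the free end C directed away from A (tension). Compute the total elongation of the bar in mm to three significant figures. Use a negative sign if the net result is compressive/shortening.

Internal axial forces (sectioning from the free end, tension +): N_BC = 27.1 kN, N_AB = 27.1 kN.
A_AB = 1064 mm².
δ_AB = 27100·844/(1064·105000) = 0.2047 mm
δ_BC = 27100·374/(2030·2570) = 1.943 mm
δ = Σδ_i = 2.147 mm.

2.15 mm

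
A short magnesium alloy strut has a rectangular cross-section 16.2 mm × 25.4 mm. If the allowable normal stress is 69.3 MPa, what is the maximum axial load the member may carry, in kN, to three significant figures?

28.5 kN

A = 411.5 mm².
P_max = σ_allow · A = 69.3 · 411.5 = 28520 N = 28.52 kN.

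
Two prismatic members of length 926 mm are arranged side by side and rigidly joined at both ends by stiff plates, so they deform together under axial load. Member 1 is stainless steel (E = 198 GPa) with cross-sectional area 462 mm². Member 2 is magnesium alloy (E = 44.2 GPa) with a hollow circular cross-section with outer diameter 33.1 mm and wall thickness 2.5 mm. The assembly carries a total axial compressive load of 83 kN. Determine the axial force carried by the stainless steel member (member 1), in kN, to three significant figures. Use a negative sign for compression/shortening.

-74.4 kN

A_2 = 240.3 mm².
Equal strain + equilibrium ⇒ each member carries load in proportion to AE: A₁E₁ = 91480000 N, A₂E₂ = 10620000 N, ΣAE = 102100000 N.
F₁ = P·A₁E₁/ΣAE = -83000·91480000/102100000 = -74360 N.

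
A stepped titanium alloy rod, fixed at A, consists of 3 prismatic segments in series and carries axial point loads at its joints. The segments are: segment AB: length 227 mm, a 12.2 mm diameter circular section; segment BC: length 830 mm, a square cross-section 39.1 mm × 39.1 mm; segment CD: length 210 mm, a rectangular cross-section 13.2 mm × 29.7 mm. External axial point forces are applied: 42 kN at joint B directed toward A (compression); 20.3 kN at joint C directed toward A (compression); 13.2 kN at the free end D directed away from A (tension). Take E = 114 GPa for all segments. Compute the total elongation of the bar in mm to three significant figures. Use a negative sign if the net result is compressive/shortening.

Internal axial forces (sectioning from the free end, tension +): N_CD = 13.2 kN, N_BC = -7.1 kN, N_AB = -49.1 kN.
A_AB = 116.9 mm².
A_BC = 1529 mm².
A_CD = 392 mm².
δ_AB = -49100·227/(116.9·114000) = -0.8364 mm
δ_BC = -7100·830/(1529·114000) = -0.03381 mm
δ_CD = 13200·210/(392·114000) = 0.06202 mm
δ = Σδ_i = -0.8081 mm.

-0.808 mm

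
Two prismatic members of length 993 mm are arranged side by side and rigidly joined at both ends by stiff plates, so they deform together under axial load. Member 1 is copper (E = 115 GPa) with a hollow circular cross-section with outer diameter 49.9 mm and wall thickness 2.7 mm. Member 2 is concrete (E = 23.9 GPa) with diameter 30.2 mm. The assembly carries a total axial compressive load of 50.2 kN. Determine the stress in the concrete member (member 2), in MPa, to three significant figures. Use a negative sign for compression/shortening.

A_1 = 400.4 mm².
A_2 = 716.3 mm².
Equal strain + equilibrium ⇒ each member carries load in proportion to AE: A₁E₁ = 46040000 N, A₂E₂ = 17120000 N, ΣAE = 63160000 N.
σ₂ = P·E₂/ΣAE = -50200·23900/63160000 = -19 MPa.

-19.0 MPa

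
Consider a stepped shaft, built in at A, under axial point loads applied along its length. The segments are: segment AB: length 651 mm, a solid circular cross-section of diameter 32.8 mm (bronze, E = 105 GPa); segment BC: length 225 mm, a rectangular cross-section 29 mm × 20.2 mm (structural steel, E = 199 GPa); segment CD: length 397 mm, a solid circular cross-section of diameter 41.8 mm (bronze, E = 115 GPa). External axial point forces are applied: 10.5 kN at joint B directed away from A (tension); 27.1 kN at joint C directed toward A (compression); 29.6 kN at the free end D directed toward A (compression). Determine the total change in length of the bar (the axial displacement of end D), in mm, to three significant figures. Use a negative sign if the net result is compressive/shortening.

-0.523 mm

Internal axial forces (sectioning from the free end, tension +): N_CD = -29.6 kN, N_BC = -56.7 kN, N_AB = -46.2 kN.
A_AB = 845 mm².
A_BC = 585.8 mm².
A_CD = 1372 mm².
δ_AB = -46200·651/(845·105000) = -0.339 mm
δ_BC = -56700·225/(585.8·199000) = -0.1094 mm
δ_CD = -29600·397/(1372·115000) = -0.07446 mm
δ = Σδ_i = -0.5229 mm.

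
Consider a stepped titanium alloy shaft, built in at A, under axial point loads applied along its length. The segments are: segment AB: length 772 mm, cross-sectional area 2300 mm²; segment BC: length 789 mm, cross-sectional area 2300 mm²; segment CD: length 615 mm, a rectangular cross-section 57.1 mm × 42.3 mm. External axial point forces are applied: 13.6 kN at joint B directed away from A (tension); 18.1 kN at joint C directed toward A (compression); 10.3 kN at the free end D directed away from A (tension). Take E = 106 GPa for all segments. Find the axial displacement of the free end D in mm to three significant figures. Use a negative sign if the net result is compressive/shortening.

0.0179 mm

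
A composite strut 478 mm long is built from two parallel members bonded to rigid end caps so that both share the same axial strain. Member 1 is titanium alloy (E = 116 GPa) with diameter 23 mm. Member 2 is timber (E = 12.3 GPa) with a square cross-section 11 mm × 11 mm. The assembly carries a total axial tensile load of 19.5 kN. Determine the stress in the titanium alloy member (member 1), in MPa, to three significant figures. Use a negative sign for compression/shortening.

45.5 MPa

A_1 = 415.5 mm².
A_2 = 121 mm².
Equal strain + equilibrium ⇒ each member carries load in proportion to AE: A₁E₁ = 48200000 N, A₂E₂ = 1488000 N, ΣAE = 49680000 N.
σ₁ = P·E₁/ΣAE = 19500·116000/49680000 = 45.53 MPa.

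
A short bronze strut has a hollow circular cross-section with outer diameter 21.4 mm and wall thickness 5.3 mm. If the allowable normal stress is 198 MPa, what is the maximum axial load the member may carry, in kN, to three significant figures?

53.1 kN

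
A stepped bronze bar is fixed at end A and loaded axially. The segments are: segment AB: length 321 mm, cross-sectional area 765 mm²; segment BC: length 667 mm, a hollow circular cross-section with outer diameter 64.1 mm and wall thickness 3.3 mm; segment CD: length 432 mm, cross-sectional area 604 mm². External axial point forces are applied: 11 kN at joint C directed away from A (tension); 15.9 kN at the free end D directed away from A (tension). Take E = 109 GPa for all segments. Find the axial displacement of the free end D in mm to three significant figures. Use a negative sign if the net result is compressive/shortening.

Internal axial forces (sectioning from the free end, tension +): N_CD = 15.9 kN, N_BC = 26.9 kN, N_AB = 26.9 kN.
A_BC = 630.3 mm².
δ_AB = 26900·321/(765·109000) = 0.1036 mm
δ_BC = 26900·667/(630.3·109000) = 0.2611 mm
δ_CD = 15900·432/(604·109000) = 0.1043 mm
δ = Σδ_i = 0.469 mm.

0.469 mm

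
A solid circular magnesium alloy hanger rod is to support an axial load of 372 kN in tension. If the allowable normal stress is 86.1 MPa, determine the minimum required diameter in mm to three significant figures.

74.2 mm

Required area A ≥ P/σ_allow = 372000/86.1 = 4321 mm².
For a solid circular section, d ≥ √(4A/π) = 74.17 mm.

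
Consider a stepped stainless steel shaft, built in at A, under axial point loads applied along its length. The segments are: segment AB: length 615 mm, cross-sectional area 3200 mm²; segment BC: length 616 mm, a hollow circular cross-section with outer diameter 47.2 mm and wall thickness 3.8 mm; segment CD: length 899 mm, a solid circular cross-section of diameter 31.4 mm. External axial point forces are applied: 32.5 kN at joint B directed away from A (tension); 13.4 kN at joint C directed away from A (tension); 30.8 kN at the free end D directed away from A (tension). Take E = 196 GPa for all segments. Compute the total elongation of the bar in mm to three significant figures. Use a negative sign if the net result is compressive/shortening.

0.526 mm

Internal axial forces (sectioning from the free end, tension +): N_CD = 30.8 kN, N_BC = 44.2 kN, N_AB = 76.7 kN.
A_BC = 518.1 mm².
A_CD = 774.4 mm².
δ_AB = 76700·615/(3200·196000) = 0.07521 mm
δ_BC = 44200·616/(518.1·196000) = 0.2681 mm
δ_CD = 30800·899/(774.4·196000) = 0.1824 mm
δ = Σδ_i = 0.5258 mm.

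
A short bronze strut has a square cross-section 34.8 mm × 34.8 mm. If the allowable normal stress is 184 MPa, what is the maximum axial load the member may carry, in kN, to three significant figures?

A = 1211 mm².
P_max = σ_allow · A = 184 · 1211 = 222800 N = 222.8 kN.

223 kN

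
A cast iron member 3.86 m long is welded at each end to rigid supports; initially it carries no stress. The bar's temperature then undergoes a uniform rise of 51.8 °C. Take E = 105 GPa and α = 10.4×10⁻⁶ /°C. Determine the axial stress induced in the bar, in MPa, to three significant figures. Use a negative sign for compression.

-56.6 MPa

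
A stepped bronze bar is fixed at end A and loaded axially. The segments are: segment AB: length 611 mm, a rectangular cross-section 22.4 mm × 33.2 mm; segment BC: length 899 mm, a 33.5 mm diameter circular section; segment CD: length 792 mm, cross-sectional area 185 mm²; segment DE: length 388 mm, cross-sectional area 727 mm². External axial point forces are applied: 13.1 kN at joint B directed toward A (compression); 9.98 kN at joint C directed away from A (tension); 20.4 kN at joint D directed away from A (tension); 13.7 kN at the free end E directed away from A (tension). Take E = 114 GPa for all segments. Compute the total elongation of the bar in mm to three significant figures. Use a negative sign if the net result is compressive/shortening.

Internal axial forces (sectioning from the free end, tension +): N_DE = 13.7 kN, N_CD = 34.1 kN, N_BC = 44.08 kN, N_AB = 30.98 kN.
A_AB = 743.7 mm².
A_BC = 881.4 mm².
δ_AB = 30980·611/(743.7·114000) = 0.2233 mm
δ_BC = 44080·899/(881.4·114000) = 0.3944 mm
δ_CD = 34100·792/(185·114000) = 1.281 mm
δ_DE = 13700·388/(727·114000) = 0.06414 mm
δ = Σδ_i = 1.962 mm.

1.96 mm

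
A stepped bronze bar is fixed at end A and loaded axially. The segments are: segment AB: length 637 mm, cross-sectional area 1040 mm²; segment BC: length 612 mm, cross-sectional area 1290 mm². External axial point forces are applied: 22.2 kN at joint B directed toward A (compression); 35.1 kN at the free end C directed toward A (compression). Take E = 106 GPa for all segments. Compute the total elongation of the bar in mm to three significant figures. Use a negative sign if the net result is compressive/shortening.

-0.488 mm

Internal axial forces (sectioning from the free end, tension +): N_BC = -35.1 kN, N_AB = -57.3 kN.
δ_AB = -57300·637/(1040·106000) = -0.3311 mm
δ_BC = -35100·612/(1290·106000) = -0.1571 mm
δ = Σδ_i = -0.4882 mm.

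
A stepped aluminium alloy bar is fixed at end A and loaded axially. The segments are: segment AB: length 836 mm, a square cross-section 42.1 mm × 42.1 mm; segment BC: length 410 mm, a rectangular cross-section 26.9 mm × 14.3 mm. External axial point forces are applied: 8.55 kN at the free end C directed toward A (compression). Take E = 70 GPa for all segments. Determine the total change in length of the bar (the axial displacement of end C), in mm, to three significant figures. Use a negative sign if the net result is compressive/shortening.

-0.188 mm

Internal axial forces (sectioning from the free end, tension +): N_BC = -8.55 kN, N_AB = -8.55 kN.
A_AB = 1772 mm².
A_BC = 384.7 mm².
δ_AB = -8550·836/(1772·70000) = -0.05761 mm
δ_BC = -8550·410/(384.7·70000) = -0.1302 mm
δ = Σδ_i = -0.1878 mm.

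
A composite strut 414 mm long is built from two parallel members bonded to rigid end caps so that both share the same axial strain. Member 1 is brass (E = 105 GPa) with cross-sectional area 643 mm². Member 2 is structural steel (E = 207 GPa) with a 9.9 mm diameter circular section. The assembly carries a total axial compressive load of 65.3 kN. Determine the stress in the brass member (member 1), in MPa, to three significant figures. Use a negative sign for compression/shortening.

-82.2 MPa

A_2 = 76.98 mm².
Equal strain + equilibrium ⇒ each member carries load in proportion to AE: A₁E₁ = 67520000 N, A₂E₂ = 15930000 N, ΣAE = 83450000 N.
σ₁ = P·E₁/ΣAE = -65300·105000/83450000 = -82.16 MPa.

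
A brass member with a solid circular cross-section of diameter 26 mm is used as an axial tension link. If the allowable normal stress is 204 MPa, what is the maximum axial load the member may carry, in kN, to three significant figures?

A = 530.9 mm².
P_max = σ_allow · A = 204 · 530.9 = 108300 N = 108.3 kN.

108 kN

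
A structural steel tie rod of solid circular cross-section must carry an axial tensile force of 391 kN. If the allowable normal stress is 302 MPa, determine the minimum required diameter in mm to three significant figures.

40.6 mm

Required area A ≥ P/σ_allow = 391000/302 = 1295 mm².
For a solid circular section, d ≥ √(4A/π) = 40.6 mm.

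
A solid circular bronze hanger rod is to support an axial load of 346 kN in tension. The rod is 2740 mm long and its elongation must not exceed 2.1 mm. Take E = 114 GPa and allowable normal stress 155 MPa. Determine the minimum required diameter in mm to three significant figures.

Required area A ≥ P/σ_allow = 346000/155 = 2232 mm².
For a solid circular section, d ≥ √(4A/π) = 53.31 mm.
Elongation limit: A ≥ PL/(Eδ_allow) = 346000·2740/(114000·2.1) = 3960 mm² ⇒ d ≥ 71.01 mm.
The elongation limit governs.

71.0 mm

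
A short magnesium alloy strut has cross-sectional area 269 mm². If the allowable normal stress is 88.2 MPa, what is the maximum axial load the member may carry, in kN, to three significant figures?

23.7 kN

P_max = σ_allow · A = 88.2 · 269 = 23730 N = 23.73 kN.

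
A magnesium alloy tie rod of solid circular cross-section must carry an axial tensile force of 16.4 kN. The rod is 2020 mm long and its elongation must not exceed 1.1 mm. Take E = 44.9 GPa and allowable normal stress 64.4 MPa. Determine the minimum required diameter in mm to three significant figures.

29.2 mm

Required area A ≥ P/σ_allow = 16400/64.4 = 254.7 mm².
For a solid circular section, d ≥ √(4A/π) = 18.01 mm.
Elongation limit: A ≥ PL/(Eδ_allow) = 16400·2020/(44900·1.1) = 670.7 mm² ⇒ d ≥ 29.22 mm.
The elongation limit governs.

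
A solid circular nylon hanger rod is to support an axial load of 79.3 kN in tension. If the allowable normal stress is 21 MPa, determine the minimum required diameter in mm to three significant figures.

Required area A ≥ P/σ_allow = 79300/21 = 3776 mm².
For a solid circular section, d ≥ √(4A/π) = 69.34 mm.

69.3 mm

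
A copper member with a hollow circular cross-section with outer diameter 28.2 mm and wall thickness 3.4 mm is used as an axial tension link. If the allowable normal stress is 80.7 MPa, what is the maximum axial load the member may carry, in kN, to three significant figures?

21.4 kN

A = 264.9 mm².
P_max = σ_allow · A = 80.7 · 264.9 = 21380 N = 21.38 kN.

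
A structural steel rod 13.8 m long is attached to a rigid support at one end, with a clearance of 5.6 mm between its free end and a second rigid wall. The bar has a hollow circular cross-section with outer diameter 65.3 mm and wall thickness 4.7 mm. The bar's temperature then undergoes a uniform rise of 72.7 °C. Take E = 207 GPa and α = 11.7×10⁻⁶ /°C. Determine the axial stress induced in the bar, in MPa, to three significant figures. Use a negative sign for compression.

-92.1 MPa

Free thermal expansion αLΔT = 11.7e-6 · 13800 · 72.7 = 11.74 mm.
The walls engage after the gap closes; constrained expansion = 11.74 − 5.6 = 6.138 mm.
The walls impose strain ε = −(6.138)/13800 = -4.4479e-04; σ = Eε = 207000 · -4.4479e-04 = -92.07 MPa.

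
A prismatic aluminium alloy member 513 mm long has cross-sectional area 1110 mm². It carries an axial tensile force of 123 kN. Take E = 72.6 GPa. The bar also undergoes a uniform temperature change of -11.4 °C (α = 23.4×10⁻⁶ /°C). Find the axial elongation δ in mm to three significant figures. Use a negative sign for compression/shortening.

δ_mech = NL/(AE) = 123000·513/(1110·72600) = 0.783 mm.
δ_thermal = αLΔT = 23.4e-6·513·-11.4 = -0.1368 mm.
δ = δ_mech + δ_thermal = 0.6462 mm.

0.646 mm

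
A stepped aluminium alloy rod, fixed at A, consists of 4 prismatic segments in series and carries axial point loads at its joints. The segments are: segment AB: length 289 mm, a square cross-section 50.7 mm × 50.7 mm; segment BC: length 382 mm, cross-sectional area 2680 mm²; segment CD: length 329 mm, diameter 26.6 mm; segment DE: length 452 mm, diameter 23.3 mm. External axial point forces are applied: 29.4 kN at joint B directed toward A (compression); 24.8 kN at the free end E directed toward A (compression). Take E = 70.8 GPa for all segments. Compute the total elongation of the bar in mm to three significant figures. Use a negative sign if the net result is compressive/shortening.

Internal axial forces (sectioning from the free end, tension +): N_DE = -24.8 kN, N_CD = -24.8 kN, N_BC = -24.8 kN, N_AB = -54.2 kN.
A_AB = 2570 mm².
A_CD = 555.7 mm².
A_DE = 426.4 mm².
δ_AB = -54200·289/(2570·70800) = -0.08607 mm
δ_BC = -24800·382/(2680·70800) = -0.04993 mm
δ_CD = -24800·329/(555.7·70800) = -0.2074 mm
δ_DE = -24800·452/(426.4·70800) = -0.3713 mm
δ = Σδ_i = -0.7147 mm.

-0.715 mm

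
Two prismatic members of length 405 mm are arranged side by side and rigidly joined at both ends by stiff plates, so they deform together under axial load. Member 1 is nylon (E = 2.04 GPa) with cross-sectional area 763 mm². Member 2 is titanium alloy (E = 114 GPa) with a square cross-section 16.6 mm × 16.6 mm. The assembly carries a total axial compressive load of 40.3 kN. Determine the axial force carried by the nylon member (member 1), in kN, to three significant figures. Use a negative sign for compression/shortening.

A_2 = 275.6 mm².
Equal strain + equilibrium ⇒ each member carries load in proportion to AE: A₁E₁ = 1557000 N, A₂E₂ = 31410000 N, ΣAE = 32970000 N.
F₁ = P·A₁E₁/ΣAE = -40300·1557000/32970000 = -1903 N.

-1.90 kN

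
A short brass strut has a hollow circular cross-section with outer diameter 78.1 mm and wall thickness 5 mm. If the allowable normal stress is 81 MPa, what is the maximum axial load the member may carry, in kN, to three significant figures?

A = 1148 mm².
P_max = σ_allow · A = 81 · 1148 = 93010 N = 93.01 kN.

93.0 kN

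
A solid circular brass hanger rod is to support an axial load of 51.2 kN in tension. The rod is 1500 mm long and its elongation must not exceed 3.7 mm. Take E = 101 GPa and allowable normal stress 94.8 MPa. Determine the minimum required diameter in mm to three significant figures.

26.2 mm

Required area A ≥ P/σ_allow = 51200/94.8 = 540.1 mm².
For a solid circular section, d ≥ √(4A/π) = 26.22 mm.
Elongation limit: A ≥ PL/(Eδ_allow) = 51200·1500/(101000·3.7) = 205.5 mm² ⇒ d ≥ 16.18 mm.
The stress limit governs.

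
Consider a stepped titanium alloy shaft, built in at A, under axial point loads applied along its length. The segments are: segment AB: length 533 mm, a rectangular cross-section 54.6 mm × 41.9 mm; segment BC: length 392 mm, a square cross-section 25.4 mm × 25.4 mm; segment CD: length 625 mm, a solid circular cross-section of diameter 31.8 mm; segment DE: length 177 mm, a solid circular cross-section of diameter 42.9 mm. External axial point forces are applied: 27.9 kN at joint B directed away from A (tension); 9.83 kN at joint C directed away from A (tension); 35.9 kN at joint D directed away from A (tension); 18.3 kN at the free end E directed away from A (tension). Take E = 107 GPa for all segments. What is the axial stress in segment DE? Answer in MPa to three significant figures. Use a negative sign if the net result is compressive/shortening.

Internal axial forces (sectioning from the free end, tension +): N_DE = 18.3 kN, N_CD = 54.2 kN, N_BC = 64.03 kN, N_AB = 91.93 kN.
A_DE = 1445 mm².
σ_DE = N_DE/A_DE = 18300/1445 = 12.66 MPa.

12.7 MPa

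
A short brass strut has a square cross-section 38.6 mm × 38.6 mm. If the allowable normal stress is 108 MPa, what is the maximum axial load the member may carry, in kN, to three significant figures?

161 kN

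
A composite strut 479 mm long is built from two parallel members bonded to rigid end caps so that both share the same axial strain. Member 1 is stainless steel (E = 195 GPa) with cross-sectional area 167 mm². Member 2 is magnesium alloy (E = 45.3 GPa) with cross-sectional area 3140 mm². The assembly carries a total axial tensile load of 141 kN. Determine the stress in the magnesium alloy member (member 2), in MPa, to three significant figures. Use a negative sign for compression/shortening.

36.5 MPa

Equal strain + equilibrium ⇒ each member carries load in proportion to AE: A₁E₁ = 32560000 N, A₂E₂ = 142200000 N, ΣAE = 174800000 N.
σ₂ = P·E₂/ΣAE = 141000·45300/174800000 = 36.54 MPa.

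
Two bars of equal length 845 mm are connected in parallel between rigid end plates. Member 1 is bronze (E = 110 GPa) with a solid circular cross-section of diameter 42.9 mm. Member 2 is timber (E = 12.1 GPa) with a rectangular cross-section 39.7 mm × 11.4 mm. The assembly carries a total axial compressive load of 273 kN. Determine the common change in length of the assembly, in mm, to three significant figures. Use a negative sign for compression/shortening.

-1.40 mm

A_1 = 1445 mm².
A_2 = 452.6 mm².
Equal strain + equilibrium ⇒ each member carries load in proportion to AE: A₁E₁ = 159000000 N, A₂E₂ = 5476000 N, ΣAE = 164500000 N.
δ = PL/ΣAE = -273000·845/164500000 = -1.403 mm.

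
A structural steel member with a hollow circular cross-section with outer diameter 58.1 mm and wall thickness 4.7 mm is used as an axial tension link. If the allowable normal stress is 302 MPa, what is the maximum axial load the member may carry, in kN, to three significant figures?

A = 788.5 mm².
P_max = σ_allow · A = 302 · 788.5 = 238100 N = 238.1 kN.

238 kN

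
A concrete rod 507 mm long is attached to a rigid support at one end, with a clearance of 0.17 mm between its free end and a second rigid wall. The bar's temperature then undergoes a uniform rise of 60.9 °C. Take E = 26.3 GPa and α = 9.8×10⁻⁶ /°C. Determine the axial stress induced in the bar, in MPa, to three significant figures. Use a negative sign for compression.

-6.88 MPa

Free thermal expansion αLΔT = 9.8e-6 · 507 · 60.9 = 0.3026 mm.
The walls engage after the gap closes; constrained expansion = 0.3026 − 0.17 = 0.1326 mm.
The walls impose strain ε = −(0.1326)/507 = -2.6151e-04; σ = Eε = 26300 · -2.6151e-04 = -6.878 MPa.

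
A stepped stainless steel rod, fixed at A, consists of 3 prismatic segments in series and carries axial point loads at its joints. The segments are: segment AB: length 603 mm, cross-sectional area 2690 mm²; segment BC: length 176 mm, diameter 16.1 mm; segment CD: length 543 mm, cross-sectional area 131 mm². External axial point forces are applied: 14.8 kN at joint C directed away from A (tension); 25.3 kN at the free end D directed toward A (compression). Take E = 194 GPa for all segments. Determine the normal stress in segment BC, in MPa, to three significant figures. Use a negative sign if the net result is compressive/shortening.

-51.6 MPa

Internal axial forces (sectioning from the free end, tension +): N_CD = -25.3 kN, N_BC = -10.5 kN, N_AB = -10.5 kN.
A_BC = 203.6 mm².
σ_BC = N_BC/A_BC = -10500/203.6 = -51.58 MPa.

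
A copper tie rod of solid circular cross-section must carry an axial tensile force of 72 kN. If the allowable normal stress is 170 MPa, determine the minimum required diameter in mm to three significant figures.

Required area A ≥ P/σ_allow = 72000/170 = 423.5 mm².
For a solid circular section, d ≥ √(4A/π) = 23.22 mm.

23.2 mm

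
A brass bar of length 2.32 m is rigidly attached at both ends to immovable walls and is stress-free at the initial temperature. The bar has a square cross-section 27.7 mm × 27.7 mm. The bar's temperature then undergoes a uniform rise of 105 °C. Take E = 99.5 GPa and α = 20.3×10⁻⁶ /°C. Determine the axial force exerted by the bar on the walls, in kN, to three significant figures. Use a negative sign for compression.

-163 kN

Free thermal expansion αLΔT = 20.3e-6 · 2320 · 105 = 4.945 mm.
The walls impose strain ε = −(4.945)/2320 = -2.1315e-03; σ = Eε = 99500 · -2.1315e-03 = -212.1 MPa.
Wall reaction R = σ·A = -212.1·767.3 = -162700 N = -162.7 kN.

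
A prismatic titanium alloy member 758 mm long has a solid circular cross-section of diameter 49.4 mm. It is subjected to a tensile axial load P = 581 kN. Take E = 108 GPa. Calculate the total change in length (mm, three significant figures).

A = 1917 mm².
δ_mech = NL/(AE) = 581000·758/(1917·108000) = 2.128 mm.

2.13 mm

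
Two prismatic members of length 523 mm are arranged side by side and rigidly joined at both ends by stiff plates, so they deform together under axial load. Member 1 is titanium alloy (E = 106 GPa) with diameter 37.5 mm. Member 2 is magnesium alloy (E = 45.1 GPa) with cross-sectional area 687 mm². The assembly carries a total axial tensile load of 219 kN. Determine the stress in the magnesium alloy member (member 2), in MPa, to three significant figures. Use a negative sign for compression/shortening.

A_1 = 1104 mm².
Equal strain + equilibrium ⇒ each member carries load in proportion to AE: A₁E₁ = 117100000 N, A₂E₂ = 30980000 N, ΣAE = 148100000 N.
σ₂ = P·E₂/ΣAE = 219000·45100/148100000 = 66.71 MPa.

66.7 MPa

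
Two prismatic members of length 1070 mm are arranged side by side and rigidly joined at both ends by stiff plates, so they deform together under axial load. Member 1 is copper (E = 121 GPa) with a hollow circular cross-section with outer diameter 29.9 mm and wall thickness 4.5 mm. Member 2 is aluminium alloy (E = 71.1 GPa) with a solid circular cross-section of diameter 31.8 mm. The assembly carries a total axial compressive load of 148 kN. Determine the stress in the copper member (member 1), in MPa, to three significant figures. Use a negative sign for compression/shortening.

-179 MPa

A_1 = 359.1 mm².
A_2 = 794.2 mm².
Equal strain + equilibrium ⇒ each member carries load in proportion to AE: A₁E₁ = 43450000 N, A₂E₂ = 56470000 N, ΣAE = 99920000 N.
σ₁ = P·E₁/ΣAE = -148000·121000/99920000 = -179.2 MPa.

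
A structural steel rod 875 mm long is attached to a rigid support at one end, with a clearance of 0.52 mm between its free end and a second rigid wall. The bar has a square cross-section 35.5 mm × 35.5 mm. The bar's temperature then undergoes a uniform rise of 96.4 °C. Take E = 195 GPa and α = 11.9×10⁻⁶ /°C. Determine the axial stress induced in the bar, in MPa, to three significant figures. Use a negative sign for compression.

-108 MPa

Free thermal expansion αLΔT = 11.9e-6 · 875 · 96.4 = 1.004 mm.
The walls engage after the gap closes; constrained expansion = 1.004 − 0.52 = 0.4838 mm.
The walls impose strain ε = −(0.4838)/875 = -5.5287e-04; σ = Eε = 195000 · -5.5287e-04 = -107.8 MPa.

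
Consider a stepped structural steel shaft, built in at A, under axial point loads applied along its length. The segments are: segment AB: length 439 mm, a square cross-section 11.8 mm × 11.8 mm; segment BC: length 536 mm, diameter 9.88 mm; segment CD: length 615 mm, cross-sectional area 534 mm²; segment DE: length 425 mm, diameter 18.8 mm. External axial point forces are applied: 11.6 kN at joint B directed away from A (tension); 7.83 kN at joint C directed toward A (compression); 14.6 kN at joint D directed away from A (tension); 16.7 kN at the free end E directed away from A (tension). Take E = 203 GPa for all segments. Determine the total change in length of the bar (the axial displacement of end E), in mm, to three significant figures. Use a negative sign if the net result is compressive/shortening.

Internal axial forces (sectioning from the free end, tension +): N_DE = 16.7 kN, N_CD = 31.3 kN, N_BC = 23.47 kN, N_AB = 35.07 kN.
A_AB = 139.2 mm².
A_BC = 76.67 mm².
A_DE = 277.6 mm².
δ_AB = 35070·439/(139.2·203000) = 0.5447 mm
δ_BC = 23470·536/(76.67·203000) = 0.8083 mm
δ_CD = 31300·615/(534·203000) = 0.1776 mm
δ_DE = 16700·425/(277.6·203000) = 0.126 mm
δ = Σδ_i = 1.657 mm.

1.66 mm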